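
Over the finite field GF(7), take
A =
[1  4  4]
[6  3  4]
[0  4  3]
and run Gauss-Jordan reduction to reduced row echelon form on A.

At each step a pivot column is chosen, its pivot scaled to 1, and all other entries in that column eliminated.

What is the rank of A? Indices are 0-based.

rank = 3

step 1: normalize row 0 (÷1) = (1, 4, 4)
  row 1: subtract 6×row0 = (0, 0, 1)
step 2: exchange rows 1,2
step 2: normalize row 1 (÷4) = (0, 1, 6)
  row 0: subtract 4×row1 = (1, 0, 1)
step 3: normalize row 2 (÷1) = (0, 0, 1)
  row 0: subtract 1×row2 = (1, 0, 0)
  row 1: subtract 6×row2 = (0, 1, 0)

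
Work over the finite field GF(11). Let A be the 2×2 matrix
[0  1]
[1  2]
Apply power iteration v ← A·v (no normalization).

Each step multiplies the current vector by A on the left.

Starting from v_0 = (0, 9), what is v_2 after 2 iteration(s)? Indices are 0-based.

v_0 = (0, 9).
v_1 = A·v_0 = (9, 7).
v_2 = A·v_1 = (7, 1).

v_2 = (7, 1)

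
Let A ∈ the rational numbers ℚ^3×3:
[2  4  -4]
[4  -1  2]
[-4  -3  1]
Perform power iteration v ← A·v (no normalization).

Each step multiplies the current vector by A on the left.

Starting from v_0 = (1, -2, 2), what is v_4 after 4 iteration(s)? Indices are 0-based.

v_4 = (-1192, -1102, 1354)

v_0 = (1, -2, 2).
v_1 = A·v_0 = (-14, 10, 4).
v_2 = A·v_1 = (-4, -58, 30).
v_3 = A·v_2 = (-360, 102, 220).
v_4 = A·v_3 = (-1192, -1102, 1354).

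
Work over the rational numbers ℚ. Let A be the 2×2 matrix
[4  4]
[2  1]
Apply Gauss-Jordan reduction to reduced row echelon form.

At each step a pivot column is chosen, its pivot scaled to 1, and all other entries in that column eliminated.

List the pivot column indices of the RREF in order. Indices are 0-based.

[1] R0 /= 4  ⇒  (1, 1)
     R1 -= 2·R0  ⇒  (0, -1)
[2] R1 /= -1  ⇒  (0, 1)
     R0 -= 1·R1  ⇒  (1, 0)

pivot columns: 0, 1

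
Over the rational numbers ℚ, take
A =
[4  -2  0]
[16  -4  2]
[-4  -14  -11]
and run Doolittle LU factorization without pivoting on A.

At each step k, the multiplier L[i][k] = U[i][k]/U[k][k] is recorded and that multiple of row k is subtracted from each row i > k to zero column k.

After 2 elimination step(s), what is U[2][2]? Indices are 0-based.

Step 1: pivot at (0,0) is 4.
  row1 ← row1 − (4)·row0  ⇒  L[1][0]=4, U row1=(0, 4, 2)
  row2 ← row2 − (-1)·row0  ⇒  L[2][0]=-1, U row2=(0, -16, -11)
Step 2: pivot at (1,1) is 4.
  row2 ← row2 − (-4)·row1  ⇒  L[2][1]=-4, U row2=(0, 0, -3)

U[2][2] = -3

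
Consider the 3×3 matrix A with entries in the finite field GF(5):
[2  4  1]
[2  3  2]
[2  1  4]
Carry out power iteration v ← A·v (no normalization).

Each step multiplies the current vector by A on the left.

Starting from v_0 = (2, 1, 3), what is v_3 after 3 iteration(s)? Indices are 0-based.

v_3 = (0, 3, 4)

v_0 = (2, 1, 3).
v_1 = A·v_0 = (1, 3, 2).
v_2 = A·v_1 = (1, 0, 3).
v_3 = A·v_2 = (0, 3, 4).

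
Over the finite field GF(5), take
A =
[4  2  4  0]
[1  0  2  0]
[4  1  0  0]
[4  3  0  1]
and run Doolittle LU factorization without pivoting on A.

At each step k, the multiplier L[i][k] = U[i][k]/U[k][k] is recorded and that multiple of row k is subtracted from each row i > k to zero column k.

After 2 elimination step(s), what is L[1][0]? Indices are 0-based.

L[1][0] = 4

Step 1: pivot at (0,0) is 4.
  row1 ← row1 − (4)·row0  ⇒  L[1][0]=4, U row1=(0, 2, 1, 0)
  row2 ← row2 − (1)·row0  ⇒  L[2][0]=1, U row2=(0, 4, 1, 0)
  row3 ← row3 − (1)·row0  ⇒  L[3][0]=1, U row3=(0, 1, 1, 1)
Step 2: pivot at (1,1) is 2.
  row2 ← row2 − (2)·row1  ⇒  L[2][1]=2, U row2=(0, 0, 4, 0)
  row3 ← row3 − (3)·row1  ⇒  L[3][1]=3, U row3=(0, 0, 3, 1)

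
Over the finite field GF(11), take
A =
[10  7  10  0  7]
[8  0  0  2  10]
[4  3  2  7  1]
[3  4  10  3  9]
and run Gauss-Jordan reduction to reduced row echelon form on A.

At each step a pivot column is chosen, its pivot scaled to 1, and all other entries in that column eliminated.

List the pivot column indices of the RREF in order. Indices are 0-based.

pivot columns: 0, 1, 2, 3

[1] R0 /= 10  ⇒  (1, 4, 1, 0, 4)
     R1 -= 8·R0  ⇒  (0, 1, 3, 2, 0)
     R2 -= 4·R0  ⇒  (0, 9, 9, 7, 7)
     R3 -= 3·R0  ⇒  (0, 3, 7, 3, 8)
[2] R1 /= 1  ⇒  (0, 1, 3, 2, 0)
     R0 -= 4·R1  ⇒  (1, 0, 0, 3, 4)
     R2 -= 9·R1  ⇒  (0, 0, 4, 0, 7)
     R3 -= 3·R1  ⇒  (0, 0, 9, 8, 8)
[3] R2 /= 4  ⇒  (0, 0, 1, 0, 10)
     R1 -= 3·R2  ⇒  (0, 1, 0, 2, 3)
     R3 -= 9·R2  ⇒  (0, 0, 0, 8, 6)
[4] R3 /= 8  ⇒  (0, 0, 0, 1, 9)
     R0 -= 3·R3  ⇒  (1, 0, 0, 0, 10)
     R1 -= 2·R3  ⇒  (0, 1, 0, 0, 7)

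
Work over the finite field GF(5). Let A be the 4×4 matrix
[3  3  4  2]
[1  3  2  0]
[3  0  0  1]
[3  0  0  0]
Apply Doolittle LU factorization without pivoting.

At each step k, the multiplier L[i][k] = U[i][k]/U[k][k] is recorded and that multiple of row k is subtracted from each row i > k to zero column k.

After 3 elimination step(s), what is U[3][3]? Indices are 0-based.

U[3][3] = 4

k=0: U[0][0]=3
  eliminate (1,0): mult=2, new row 1: (0, 2, 4, 1); set L[1][0]=2
  eliminate (2,0): mult=1, new row 2: (0, 2, 1, 4); set L[2][0]=1
  eliminate (3,0): mult=1, new row 3: (0, 2, 1, 3); set L[3][0]=1
k=1: U[1][1]=2
  eliminate (2,1): mult=1, new row 2: (0, 0, 2, 3); set L[2][1]=1
  eliminate (3,1): mult=1, new row 3: (0, 0, 2, 2); set L[3][1]=1
k=2: U[2][2]=2
  eliminate (3,2): mult=1, new row 3: (0, 0, 0, 4); set L[3][2]=1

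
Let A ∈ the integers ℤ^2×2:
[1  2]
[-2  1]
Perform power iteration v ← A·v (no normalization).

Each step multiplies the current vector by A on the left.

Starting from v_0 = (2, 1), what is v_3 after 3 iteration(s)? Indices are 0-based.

v_3 = (-24, -7)

v_0 = (2, 1).
v_1 = A·v_0 = (4, -3).
v_2 = A·v_1 = (-2, -11).
v_3 = A·v_2 = (-24, -7).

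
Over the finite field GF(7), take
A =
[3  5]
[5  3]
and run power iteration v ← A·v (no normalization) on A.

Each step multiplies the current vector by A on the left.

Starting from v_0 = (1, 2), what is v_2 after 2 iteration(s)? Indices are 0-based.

v_0 = (1, 2).
v_1 = A·v_0 = (6, 4).
v_2 = A·v_1 = (3, 0).

v_2 = (3, 0)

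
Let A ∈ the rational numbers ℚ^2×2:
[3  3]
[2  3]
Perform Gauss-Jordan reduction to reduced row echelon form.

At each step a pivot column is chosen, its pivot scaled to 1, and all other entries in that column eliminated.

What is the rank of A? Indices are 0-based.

pivot(0,0)=3: scale R0 → (1, 1)
  clear (1,0): R1 −= (2)R0 → (0, 1)
pivot(1,1)=1: scale R1 → (0, 1)
  clear (0,1): R0 −= (1)R1 → (1, 0)

rank = 2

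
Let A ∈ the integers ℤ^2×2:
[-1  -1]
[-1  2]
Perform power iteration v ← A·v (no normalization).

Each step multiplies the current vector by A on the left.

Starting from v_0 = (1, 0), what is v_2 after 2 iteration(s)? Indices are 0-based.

v_0 = (1, 0).
v_1 = A·v_0 = (-1, -1).
v_2 = A·v_1 = (2, -1).

v_2 = (2, -1)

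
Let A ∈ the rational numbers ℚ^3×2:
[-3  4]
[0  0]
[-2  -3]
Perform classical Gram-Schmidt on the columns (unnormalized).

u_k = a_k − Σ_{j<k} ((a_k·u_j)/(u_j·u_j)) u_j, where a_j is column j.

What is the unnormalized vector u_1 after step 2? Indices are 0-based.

Step 1: u_0 = a_0 = (-3, 0, -2).
Step 2: u_1 = a_1 − (-6/13)·u_0 = (34/13, 0, -51/13).

u_1 = (34/13, 0, -51/13)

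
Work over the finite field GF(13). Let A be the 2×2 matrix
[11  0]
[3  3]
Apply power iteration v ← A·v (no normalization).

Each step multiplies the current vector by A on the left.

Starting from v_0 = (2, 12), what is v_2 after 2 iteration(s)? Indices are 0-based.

v_2 = (8, 10)

v_0 = (2, 12).
v_1 = A·v_0 = (9, 3).
v_2 = A·v_1 = (8, 10).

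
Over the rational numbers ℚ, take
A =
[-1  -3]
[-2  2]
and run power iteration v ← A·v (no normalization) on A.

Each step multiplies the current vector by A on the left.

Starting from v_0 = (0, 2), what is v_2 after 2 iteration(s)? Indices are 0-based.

v_2 = (-6, 20)

v_0 = (0, 2).
v_1 = A·v_0 = (-6, 4).
v_2 = A·v_1 = (-6, 20).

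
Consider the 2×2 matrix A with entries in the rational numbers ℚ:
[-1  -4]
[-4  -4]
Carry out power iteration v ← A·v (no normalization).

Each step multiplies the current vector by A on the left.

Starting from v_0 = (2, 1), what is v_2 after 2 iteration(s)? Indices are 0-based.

v_2 = (54, 72)

v_0 = (2, 1).
v_1 = A·v_0 = (-6, -12).
v_2 = A·v_1 = (54, 72).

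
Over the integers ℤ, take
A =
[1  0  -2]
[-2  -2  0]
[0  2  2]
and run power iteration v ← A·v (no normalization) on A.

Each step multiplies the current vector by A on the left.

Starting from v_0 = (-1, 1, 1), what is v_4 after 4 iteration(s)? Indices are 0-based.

v_0 = (-1, 1, 1).
v_1 = A·v_0 = (-3, 0, 4).
v_2 = A·v_1 = (-11, 6, 8).
v_3 = A·v_2 = (-27, 10, 28).
v_4 = A·v_3 = (-83, 34, 76).

v_4 = (-83, 34, 76)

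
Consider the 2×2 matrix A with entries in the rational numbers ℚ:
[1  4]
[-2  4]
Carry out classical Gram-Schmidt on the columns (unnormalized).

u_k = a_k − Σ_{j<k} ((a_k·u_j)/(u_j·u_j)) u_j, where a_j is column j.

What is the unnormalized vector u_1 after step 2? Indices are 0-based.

Step 1: u_0 = a_0 = (1, -2).
Step 2: u_1 = a_1 − (-4/5)·u_0 = (24/5, 12/5).

u_1 = (24/5, 12/5)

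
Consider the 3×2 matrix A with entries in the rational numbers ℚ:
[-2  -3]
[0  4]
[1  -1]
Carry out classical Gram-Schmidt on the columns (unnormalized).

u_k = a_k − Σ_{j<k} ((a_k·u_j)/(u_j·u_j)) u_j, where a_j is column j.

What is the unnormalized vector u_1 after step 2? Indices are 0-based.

u_1 = (-1, 4, -2)

Step 1: u_0 = a_0 = (-2, 0, 1).
Step 2: u_1 = a_1 − (1)·u_0 = (-1, 4, -2).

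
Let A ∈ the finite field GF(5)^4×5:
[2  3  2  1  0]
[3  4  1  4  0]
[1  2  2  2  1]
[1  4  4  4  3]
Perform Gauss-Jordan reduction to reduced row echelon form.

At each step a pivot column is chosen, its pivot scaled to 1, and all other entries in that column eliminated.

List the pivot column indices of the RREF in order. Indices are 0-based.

[1] R0 /= 2  ⇒  (1, 4, 1, 3, 0)
     R1 -= 3·R0  ⇒  (0, 2, 3, 0, 0)
     R2 -= 1·R0  ⇒  (0, 3, 1, 4, 1)
     R3 -= 1·R0  ⇒  (0, 0, 3, 1, 3)
[2] R1 /= 2  ⇒  (0, 1, 4, 0, 0)
     R0 -= 4·R1  ⇒  (1, 0, 0, 3, 0)
     R2 -= 3·R1  ⇒  (0, 0, 4, 4, 1)
[3] R2 /= 4  ⇒  (0, 0, 1, 1, 4)
     R1 -= 4·R2  ⇒  (0, 1, 0, 1, 4)
     R3 -= 3·R2  ⇒  (0, 0, 0, 3, 1)
[4] R3 /= 3  ⇒  (0, 0, 0, 1, 2)
     R0 -= 3·R3  ⇒  (1, 0, 0, 0, 4)
     R1 -= 1·R3  ⇒  (0, 1, 0, 0, 2)
     R2 -= 1·R3  ⇒  (0, 0, 1, 0, 2)

pivot columns: 0, 1, 2, 3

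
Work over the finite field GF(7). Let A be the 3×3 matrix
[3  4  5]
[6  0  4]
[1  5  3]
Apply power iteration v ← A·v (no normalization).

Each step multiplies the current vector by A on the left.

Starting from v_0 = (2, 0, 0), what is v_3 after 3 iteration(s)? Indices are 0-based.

v_0 = (2, 0, 0).
v_1 = A·v_0 = (6, 5, 2).
v_2 = A·v_1 = (6, 2, 2).
v_3 = A·v_2 = (1, 2, 1).

v_3 = (1, 2, 1)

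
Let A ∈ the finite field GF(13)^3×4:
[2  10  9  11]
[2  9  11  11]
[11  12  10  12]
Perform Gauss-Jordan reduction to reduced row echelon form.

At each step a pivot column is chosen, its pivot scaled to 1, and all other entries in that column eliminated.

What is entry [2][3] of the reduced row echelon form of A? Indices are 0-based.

M[2][3] = 8

step 1: normalize row 0 (÷2) = (1, 5, 11, 12)
  row 1: subtract 2×row0 = (0, 12, 2, 0)
  row 2: subtract 11×row0 = (0, 9, 6, 10)
step 2: normalize row 1 (÷12) = (0, 1, 11, 0)
  row 0: subtract 5×row1 = (1, 0, 8, 12)
  row 2: subtract 9×row1 = (0, 0, 11, 10)
step 3: normalize row 2 (÷11) = (0, 0, 1, 8)
  row 0: subtract 8×row2 = (1, 0, 0, 0)
  row 1: subtract 11×row2 = (0, 1, 0, 3)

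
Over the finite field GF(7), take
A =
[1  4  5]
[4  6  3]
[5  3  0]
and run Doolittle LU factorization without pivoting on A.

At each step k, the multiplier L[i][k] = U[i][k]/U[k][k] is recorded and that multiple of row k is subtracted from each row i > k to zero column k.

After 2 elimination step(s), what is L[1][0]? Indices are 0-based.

L[1][0] = 4

Step 1: pivot at (0,0) is 1.
  row1 ← row1 − (4)·row0  ⇒  L[1][0]=4, U row1=(0, 4, 4)
  row2 ← row2 − (5)·row0  ⇒  L[2][0]=5, U row2=(0, 4, 3)
Step 2: pivot at (1,1) is 4.
  row2 ← row2 − (1)·row1  ⇒  L[2][1]=1, U row2=(0, 0, 6)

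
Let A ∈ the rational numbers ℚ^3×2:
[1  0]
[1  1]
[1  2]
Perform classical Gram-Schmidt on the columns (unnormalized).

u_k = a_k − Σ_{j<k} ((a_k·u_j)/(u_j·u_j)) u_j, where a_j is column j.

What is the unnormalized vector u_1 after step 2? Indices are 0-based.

Step 1: u_0 = a_0 = (1, 1, 1).
Step 2: u_1 = a_1 − (1)·u_0 = (-1, 0, 1).

u_1 = (-1, 0, 1)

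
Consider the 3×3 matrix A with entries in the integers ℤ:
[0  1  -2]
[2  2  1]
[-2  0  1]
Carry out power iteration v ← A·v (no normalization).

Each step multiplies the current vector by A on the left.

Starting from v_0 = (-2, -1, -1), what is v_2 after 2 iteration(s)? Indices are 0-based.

v_0 = (-2, -1, -1).
v_1 = A·v_0 = (1, -7, 3).
v_2 = A·v_1 = (-13, -9, 1).

v_2 = (-13, -9, 1)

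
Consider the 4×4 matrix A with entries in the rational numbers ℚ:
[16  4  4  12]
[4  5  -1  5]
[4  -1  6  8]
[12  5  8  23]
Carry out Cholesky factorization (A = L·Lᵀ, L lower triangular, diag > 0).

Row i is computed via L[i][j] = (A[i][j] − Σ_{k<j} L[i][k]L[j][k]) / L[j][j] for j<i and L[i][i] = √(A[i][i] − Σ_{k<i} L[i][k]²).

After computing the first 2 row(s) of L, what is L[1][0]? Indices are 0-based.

L[1][0] = 1

Step 1: L[0][0] = √(16) = 4.
  L[1][0] = (4) / L[0][0] = 1.
Step 2: L[1][1] = √(4) = 2.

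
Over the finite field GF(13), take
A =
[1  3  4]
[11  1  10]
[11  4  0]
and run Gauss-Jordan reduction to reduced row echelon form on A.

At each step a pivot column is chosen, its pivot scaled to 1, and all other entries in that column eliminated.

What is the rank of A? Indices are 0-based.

[1] R0 /= 1  ⇒  (1, 3, 4)
     R1 -= 11·R0  ⇒  (0, 7, 5)
     R2 -= 11·R0  ⇒  (0, 10, 8)
[2] R1 /= 7  ⇒  (0, 1, 10)
     R0 -= 3·R1  ⇒  (1, 0, 0)
     R2 -= 10·R1  ⇒  (0, 0, 12)
[3] R2 /= 12  ⇒  (0, 0, 1)
     R1 -= 10·R2  ⇒  (0, 1, 0)

rank = 3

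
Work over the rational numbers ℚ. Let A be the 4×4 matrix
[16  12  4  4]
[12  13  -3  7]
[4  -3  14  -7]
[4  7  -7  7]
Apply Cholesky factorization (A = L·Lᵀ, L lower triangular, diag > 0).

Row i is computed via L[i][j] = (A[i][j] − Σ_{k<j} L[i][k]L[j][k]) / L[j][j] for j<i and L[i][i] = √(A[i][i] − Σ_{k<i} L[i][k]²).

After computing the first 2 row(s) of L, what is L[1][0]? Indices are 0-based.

Step 1: L[0][0] = √(16) = 4.
  L[1][0] = (12) / L[0][0] = 3.
Step 2: L[1][1] = √(4) = 2.

L[1][0] = 3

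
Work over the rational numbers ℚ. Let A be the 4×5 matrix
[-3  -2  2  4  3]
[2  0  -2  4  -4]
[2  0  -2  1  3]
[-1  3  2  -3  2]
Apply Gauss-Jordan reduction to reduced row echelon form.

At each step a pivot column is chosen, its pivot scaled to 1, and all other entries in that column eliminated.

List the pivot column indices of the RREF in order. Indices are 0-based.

pivot(0,0)=-3: scale R0 → (1, 2/3, -2/3, -4/3, -1)
  clear (1,0): R1 −= (2)R0 → (0, -4/3, -2/3, 20/3, -2)
  clear (2,0): R2 −= (2)R0 → (0, -4/3, -2/3, 11/3, 5)
  clear (3,0): R3 −= (-1)R0 → (0, 11/3, 4/3, -13/3, 1)
pivot(1,1)=-4/3: scale R1 → (0, 1, 1/2, -5, 3/2)
  clear (0,1): R0 −= (2/3)R1 → (1, 0, -1, 2, -2)
  clear (2,1): R2 −= (-4/3)R1 → (0, 0, 0, -3, 7)
  clear (3,1): R3 −= (11/3)R1 → (0, 0, -1/2, 14, -9/2)
pivot(2,2): swap R2↔R3
pivot(2,2)=-1/2: scale R2 → (0, 0, 1, -28, 9)
  clear (0,2): R0 −= (-1)R2 → (1, 0, 0, -26, 7)
  clear (1,2): R1 −= (1/2)R2 → (0, 1, 0, 9, -3)
pivot(3,3)=-3: scale R3 → (0, 0, 0, 1, -7/3)
  clear (0,3): R0 −= (-26)R3 → (1, 0, 0, 0, -161/3)
  clear (1,3): R1 −= (9)R3 → (0, 1, 0, 0, 18)
  clear (2,3): R2 −= (-28)R3 → (0, 0, 1, 0, -169/3)

pivot columns: 0, 1, 2, 3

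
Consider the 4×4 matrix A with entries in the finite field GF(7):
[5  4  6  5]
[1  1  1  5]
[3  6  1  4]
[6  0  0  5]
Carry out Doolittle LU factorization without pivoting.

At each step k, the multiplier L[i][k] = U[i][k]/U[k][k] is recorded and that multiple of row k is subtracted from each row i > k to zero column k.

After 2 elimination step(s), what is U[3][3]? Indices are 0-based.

[col 0] pivot 5
  R1 -= 3*R0 → (0, 3, 4, 4)  (L[1][0] := 3)
  R2 -= 2*R0 → (0, 5, 3, 1)  (L[2][0] := 2)
  R3 -= 4*R0 → (0, 5, 4, 6)  (L[3][0] := 4)
[col 1] pivot 3
  R2 -= 4*R1 → (0, 0, 1, 6)  (L[2][1] := 4)
  R3 -= 4*R1 → (0, 0, 2, 4)  (L[3][1] := 4)

U[3][3] = 4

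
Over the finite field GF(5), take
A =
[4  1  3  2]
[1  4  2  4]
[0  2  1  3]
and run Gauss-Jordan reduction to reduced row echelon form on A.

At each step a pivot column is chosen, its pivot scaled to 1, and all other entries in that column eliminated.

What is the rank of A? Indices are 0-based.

[1] R0 /= 4  ⇒  (1, 4, 2, 3)
     R1 -= 1·R0  ⇒  (0, 0, 0, 1)
[2] R1 <-> R2
[2] R1 /= 2  ⇒  (0, 1, 3, 4)
     R0 -= 4·R1  ⇒  (1, 0, 0, 2)
column 2 empty below row 2
[3] R2 /= 1  ⇒  (0, 0, 0, 1)
     R0 -= 2·R2  ⇒  (1, 0, 0, 0)
     R1 -= 4·R2  ⇒  (0, 1, 3, 0)

rank = 3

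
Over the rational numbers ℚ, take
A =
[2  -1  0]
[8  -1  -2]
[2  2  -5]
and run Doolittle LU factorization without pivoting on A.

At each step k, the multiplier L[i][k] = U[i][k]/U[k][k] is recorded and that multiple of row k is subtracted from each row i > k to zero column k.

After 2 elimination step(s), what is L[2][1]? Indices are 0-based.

[col 0] pivot 2
  R1 -= 4*R0 → (0, 3, -2)  (L[1][0] := 4)
  R2 -= 1*R0 → (0, 3, -5)  (L[2][0] := 1)
[col 1] pivot 3
  R2 -= 1*R1 → (0, 0, -3)  (L[2][1] := 1)

L[2][1] = 1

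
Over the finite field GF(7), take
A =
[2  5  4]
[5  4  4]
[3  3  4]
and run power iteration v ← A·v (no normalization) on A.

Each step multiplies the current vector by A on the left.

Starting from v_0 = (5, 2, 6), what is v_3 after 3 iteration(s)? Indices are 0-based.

v_0 = (5, 2, 6).
v_1 = A·v_0 = (2, 1, 3).
v_2 = A·v_1 = (0, 5, 0).
v_3 = A·v_2 = (4, 6, 1).

v_3 = (4, 6, 1)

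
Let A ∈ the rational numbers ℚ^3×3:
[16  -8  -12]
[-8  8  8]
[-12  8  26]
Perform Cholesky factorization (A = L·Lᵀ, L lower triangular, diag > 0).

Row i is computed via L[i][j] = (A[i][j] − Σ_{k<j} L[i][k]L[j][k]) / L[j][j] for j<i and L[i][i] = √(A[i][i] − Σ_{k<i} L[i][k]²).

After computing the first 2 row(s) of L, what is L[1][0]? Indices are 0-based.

Step 1: L[0][0] = √(16) = 4.
  L[1][0] = (-8) / L[0][0] = -2.
Step 2: L[1][1] = √(4) = 2.

L[1][0] = -2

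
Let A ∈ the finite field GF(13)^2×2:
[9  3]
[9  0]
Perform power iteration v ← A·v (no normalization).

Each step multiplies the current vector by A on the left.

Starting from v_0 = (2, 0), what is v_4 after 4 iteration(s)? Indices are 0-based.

v_0 = (2, 0).
v_1 = A·v_0 = (5, 5).
v_2 = A·v_1 = (8, 6).
v_3 = A·v_2 = (12, 7).
v_4 = A·v_3 = (12, 4).

v_4 = (12, 4)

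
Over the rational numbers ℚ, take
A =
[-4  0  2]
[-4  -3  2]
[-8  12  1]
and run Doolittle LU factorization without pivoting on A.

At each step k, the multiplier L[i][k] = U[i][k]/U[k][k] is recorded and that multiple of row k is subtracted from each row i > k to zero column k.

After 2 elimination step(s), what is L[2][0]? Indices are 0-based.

L[2][0] = 2

k=0: U[0][0]=-4
  eliminate (1,0): mult=1, new row 1: (0, -3, 0); set L[1][0]=1
  eliminate (2,0): mult=2, new row 2: (0, 12, -3); set L[2][0]=2
k=1: U[1][1]=-3
  eliminate (2,1): mult=-4, new row 2: (0, 0, -3); set L[2][1]=-4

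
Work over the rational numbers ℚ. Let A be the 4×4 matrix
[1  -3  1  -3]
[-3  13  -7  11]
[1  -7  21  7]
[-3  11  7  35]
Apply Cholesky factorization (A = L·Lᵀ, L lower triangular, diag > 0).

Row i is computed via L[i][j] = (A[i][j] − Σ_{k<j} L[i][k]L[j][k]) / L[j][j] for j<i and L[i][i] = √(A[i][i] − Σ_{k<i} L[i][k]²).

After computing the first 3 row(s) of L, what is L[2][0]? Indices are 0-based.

Step 1: L[0][0] = √(1) = 1.
  L[1][0] = (-3) / L[0][0] = -3.
Step 2: L[1][1] = √(4) = 2.
  L[2][0] = (1) / L[0][0] = 1.
  L[2][1] = (-4) / L[1][1] = -2.
Step 3: L[2][2] = √(16) = 4.

L[2][0] = 1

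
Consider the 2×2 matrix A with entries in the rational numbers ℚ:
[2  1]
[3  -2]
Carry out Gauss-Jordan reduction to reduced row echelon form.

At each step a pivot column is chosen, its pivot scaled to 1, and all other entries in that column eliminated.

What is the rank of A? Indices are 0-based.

[1] R0 /= 2  ⇒  (1, 1/2)
     R1 -= 3·R0  ⇒  (0, -7/2)
[2] R1 /= -7/2  ⇒  (0, 1)
     R0 -= 1/2·R1  ⇒  (1, 0)

rank = 2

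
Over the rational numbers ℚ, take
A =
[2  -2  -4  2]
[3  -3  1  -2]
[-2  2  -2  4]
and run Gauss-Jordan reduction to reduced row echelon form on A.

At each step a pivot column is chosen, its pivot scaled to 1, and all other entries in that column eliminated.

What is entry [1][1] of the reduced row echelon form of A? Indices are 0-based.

step 1: normalize row 0 (÷2) = (1, -1, -2, 1)
  row 1: subtract 3×row0 = (0, 0, 7, -5)
  row 2: subtract -2×row0 = (0, 0, -6, 6)
skip col 1 (zero from row 1)
step 2: normalize row 1 (÷7) = (0, 0, 1, -5/7)
  row 0: subtract -2×row1 = (1, -1, 0, -3/7)
  row 2: subtract -6×row1 = (0, 0, 0, 12/7)
step 3: normalize row 2 (÷12/7) = (0, 0, 0, 1)
  row 0: subtract -3/7×row2 = (1, -1, 0, 0)
  row 1: subtract -5/7×row2 = (0, 0, 1, 0)

M[1][1] = 0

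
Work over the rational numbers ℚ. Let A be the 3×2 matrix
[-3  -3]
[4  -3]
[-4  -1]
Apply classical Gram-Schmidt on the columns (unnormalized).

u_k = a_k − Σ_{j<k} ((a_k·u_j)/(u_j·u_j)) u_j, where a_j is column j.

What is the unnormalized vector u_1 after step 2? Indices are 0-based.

u_1 = (-120/41, -127/41, -37/41)

Step 1: u_0 = a_0 = (-3, 4, -4).
Step 2: u_1 = a_1 − (1/41)·u_0 = (-120/41, -127/41, -37/41).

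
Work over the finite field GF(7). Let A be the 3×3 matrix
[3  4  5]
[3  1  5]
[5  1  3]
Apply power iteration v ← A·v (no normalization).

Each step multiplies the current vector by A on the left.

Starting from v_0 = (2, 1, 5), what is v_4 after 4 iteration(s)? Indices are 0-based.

v_0 = (2, 1, 5).
v_1 = A·v_0 = (0, 4, 5).
v_2 = A·v_1 = (6, 1, 5).
v_3 = A·v_2 = (5, 2, 4).
v_4 = A·v_3 = (1, 2, 4).

v_4 = (1, 2, 4)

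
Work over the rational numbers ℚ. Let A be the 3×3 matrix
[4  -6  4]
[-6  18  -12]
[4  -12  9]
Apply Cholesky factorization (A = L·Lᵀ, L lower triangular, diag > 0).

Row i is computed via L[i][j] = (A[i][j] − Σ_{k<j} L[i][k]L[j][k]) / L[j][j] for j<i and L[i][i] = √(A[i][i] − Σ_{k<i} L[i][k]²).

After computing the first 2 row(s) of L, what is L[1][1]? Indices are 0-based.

L[1][1] = 3

Step 1: L[0][0] = √(4) = 2.
  L[1][0] = (-6) / L[0][0] = -3.
Step 2: L[1][1] = √(9) = 3.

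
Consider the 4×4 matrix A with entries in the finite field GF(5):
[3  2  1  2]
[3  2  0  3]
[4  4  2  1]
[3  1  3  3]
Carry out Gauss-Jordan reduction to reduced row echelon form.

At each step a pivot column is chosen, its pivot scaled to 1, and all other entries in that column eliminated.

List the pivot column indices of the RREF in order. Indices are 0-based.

pivot columns: 0, 1, 2, 3

step 1: normalize row 0 (÷3) = (1, 4, 2, 4)
  row 1: subtract 3×row0 = (0, 0, 4, 1)
  row 2: subtract 4×row0 = (0, 3, 4, 0)
  row 3: subtract 3×row0 = (0, 4, 2, 1)
step 2: exchange rows 1,2
step 2: normalize row 1 (÷3) = (0, 1, 3, 0)
  row 0: subtract 4×row1 = (1, 0, 0, 4)
  row 3: subtract 4×row1 = (0, 0, 0, 1)
step 3: normalize row 2 (÷4) = (0, 0, 1, 4)
  row 1: subtract 3×row2 = (0, 1, 0, 3)
step 4: normalize row 3 (÷1) = (0, 0, 0, 1)
  row 0: subtract 4×row3 = (1, 0, 0, 0)
  row 1: subtract 3×row3 = (0, 1, 0, 0)
  row 2: subtract 4×row3 = (0, 0, 1, 0)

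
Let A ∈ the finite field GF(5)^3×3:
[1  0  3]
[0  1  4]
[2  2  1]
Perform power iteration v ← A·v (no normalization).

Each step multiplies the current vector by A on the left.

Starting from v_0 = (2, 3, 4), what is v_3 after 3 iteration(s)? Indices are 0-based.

v_0 = (2, 3, 4).
v_1 = A·v_0 = (4, 4, 4).
v_2 = A·v_1 = (1, 0, 0).
v_3 = A·v_2 = (1, 0, 2).

v_3 = (1, 0, 2)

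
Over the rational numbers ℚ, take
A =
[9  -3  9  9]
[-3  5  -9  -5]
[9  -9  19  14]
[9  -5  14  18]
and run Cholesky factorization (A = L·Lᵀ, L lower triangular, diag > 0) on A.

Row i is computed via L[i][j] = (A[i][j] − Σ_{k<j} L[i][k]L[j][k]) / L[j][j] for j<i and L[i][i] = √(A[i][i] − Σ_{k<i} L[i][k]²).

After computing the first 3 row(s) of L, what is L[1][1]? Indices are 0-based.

Step 1: L[0][0] = √(9) = 3.
  L[1][0] = (-3) / L[0][0] = -1.
Step 2: L[1][1] = √(4) = 2.
  L[2][0] = (9) / L[0][0] = 3.
  L[2][1] = (-6) / L[1][1] = -3.
Step 3: L[2][2] = √(1) = 1.

L[1][1] = 2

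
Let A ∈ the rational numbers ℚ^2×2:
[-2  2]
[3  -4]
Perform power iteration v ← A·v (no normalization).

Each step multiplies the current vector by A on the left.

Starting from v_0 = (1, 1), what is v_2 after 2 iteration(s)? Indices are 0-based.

v_0 = (1, 1).
v_1 = A·v_0 = (0, -1).
v_2 = A·v_1 = (-2, 4).

v_2 = (-2, 4)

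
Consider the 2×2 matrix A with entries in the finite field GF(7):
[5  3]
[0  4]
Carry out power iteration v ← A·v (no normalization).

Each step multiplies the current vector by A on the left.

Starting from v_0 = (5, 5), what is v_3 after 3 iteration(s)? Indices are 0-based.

v_3 = (0, 5)

v_0 = (5, 5).
v_1 = A·v_0 = (5, 6).
v_2 = A·v_1 = (1, 3).
v_3 = A·v_2 = (0, 5).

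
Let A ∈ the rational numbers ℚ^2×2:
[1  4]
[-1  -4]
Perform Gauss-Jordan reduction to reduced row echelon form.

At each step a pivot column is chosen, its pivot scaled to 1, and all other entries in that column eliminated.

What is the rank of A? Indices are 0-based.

rank = 1

pivot(0,0)=1: scale R0 → (1, 4)
  clear (1,0): R1 −= (-1)R0 → (0, 0)
col 1: no nonzero at/below row 1; advance.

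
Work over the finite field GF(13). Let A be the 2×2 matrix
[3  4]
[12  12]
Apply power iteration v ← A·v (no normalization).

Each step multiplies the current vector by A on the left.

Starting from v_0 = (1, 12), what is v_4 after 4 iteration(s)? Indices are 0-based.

v_4 = (6, 3)

v_0 = (1, 12).
v_1 = A·v_0 = (12, 0).
v_2 = A·v_1 = (10, 1).
v_3 = A·v_2 = (8, 2).
v_4 = A·v_3 = (6, 3).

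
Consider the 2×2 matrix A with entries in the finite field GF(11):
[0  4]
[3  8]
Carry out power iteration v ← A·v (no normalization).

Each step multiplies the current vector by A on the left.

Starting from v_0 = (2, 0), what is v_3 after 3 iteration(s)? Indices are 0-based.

v_3 = (5, 5)

v_0 = (2, 0).
v_1 = A·v_0 = (0, 6).
v_2 = A·v_1 = (2, 4).
v_3 = A·v_2 = (5, 5).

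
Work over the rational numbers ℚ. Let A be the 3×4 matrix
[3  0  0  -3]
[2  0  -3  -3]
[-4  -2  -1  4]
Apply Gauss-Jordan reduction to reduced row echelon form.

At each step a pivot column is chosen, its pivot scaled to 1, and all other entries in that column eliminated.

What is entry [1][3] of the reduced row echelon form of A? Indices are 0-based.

pivot(0,0)=3: scale R0 → (1, 0, 0, -1)
  clear (1,0): R1 −= (2)R0 → (0, 0, -3, -1)
  clear (2,0): R2 −= (-4)R0 → (0, -2, -1, 0)
pivot(1,1): swap R1↔R2
pivot(1,1)=-2: scale R1 → (0, 1, 1/2, 0)
pivot(2,2)=-3: scale R2 → (0, 0, 1, 1/3)
  clear (1,2): R1 −= (1/2)R2 → (0, 1, 0, -1/6)

M[1][3] = -1/6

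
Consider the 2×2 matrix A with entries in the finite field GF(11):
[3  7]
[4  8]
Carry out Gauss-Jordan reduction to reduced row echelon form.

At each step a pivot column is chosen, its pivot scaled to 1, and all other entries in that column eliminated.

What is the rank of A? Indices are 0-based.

rank = 2

step 1: normalize row 0 (÷3) = (1, 6)
  row 1: subtract 4×row0 = (0, 6)
step 2: normalize row 1 (÷6) = (0, 1)
  row 0: subtract 6×row1 = (1, 0)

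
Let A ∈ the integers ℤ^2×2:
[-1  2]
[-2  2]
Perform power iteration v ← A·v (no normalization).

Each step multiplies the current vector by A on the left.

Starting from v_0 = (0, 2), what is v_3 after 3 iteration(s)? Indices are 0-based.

v_0 = (0, 2).
v_1 = A·v_0 = (4, 4).
v_2 = A·v_1 = (4, 0).
v_3 = A·v_2 = (-4, -8).

v_3 = (-4, -8)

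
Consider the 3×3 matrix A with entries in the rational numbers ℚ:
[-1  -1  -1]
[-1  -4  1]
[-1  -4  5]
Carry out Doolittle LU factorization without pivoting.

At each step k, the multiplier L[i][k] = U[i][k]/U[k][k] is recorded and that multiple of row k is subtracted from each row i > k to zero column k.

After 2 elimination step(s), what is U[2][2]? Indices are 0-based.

U[2][2] = 4

[col 0] pivot -1
  R1 -= 1*R0 → (0, -3, 2)  (L[1][0] := 1)
  R2 -= 1*R0 → (0, -3, 6)  (L[2][0] := 1)
[col 1] pivot -3
  R2 -= 1*R1 → (0, 0, 4)  (L[2][1] := 1)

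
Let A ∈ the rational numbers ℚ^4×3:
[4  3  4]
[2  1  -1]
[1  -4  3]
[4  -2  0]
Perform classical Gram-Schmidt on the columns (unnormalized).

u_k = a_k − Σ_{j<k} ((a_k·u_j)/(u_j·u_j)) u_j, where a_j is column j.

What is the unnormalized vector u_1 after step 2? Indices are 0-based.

Step 1: u_0 = a_0 = (4, 2, 1, 4).
Step 2: u_1 = a_1 − (2/37)·u_0 = (103/37, 33/37, -150/37, -82/37).

u_1 = (103/37, 33/37, -150/37, -82/37)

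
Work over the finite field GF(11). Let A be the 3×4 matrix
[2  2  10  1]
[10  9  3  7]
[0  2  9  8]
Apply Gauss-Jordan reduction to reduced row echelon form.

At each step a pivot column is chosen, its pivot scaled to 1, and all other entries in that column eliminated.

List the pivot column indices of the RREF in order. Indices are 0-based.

pivot(0,0)=2: scale R0 → (1, 1, 5, 6)
  clear (1,0): R1 −= (10)R0 → (0, 10, 8, 2)
pivot(1,1)=10: scale R1 → (0, 1, 3, 9)
  clear (0,1): R0 −= (1)R1 → (1, 0, 2, 8)
  clear (2,1): R2 −= (2)R1 → (0, 0, 3, 1)
pivot(2,2)=3: scale R2 → (0, 0, 1, 4)
  clear (0,2): R0 −= (2)R2 → (1, 0, 0, 0)
  clear (1,2): R1 −= (3)R2 → (0, 1, 0, 8)

pivot columns: 0, 1, 2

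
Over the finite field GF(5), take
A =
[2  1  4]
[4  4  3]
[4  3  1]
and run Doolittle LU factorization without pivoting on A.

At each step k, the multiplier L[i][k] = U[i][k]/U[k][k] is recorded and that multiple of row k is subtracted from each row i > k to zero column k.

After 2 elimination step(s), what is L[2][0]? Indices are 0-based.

L[2][0] = 2

Step 1: pivot at (0,0) is 2.
  row1 ← row1 − (2)·row0  ⇒  L[1][0]=2, U row1=(0, 2, 0)
  row2 ← row2 − (2)·row0  ⇒  L[2][0]=2, U row2=(0, 1, 3)
Step 2: pivot at (1,1) is 2.
  row2 ← row2 − (3)·row1  ⇒  L[2][1]=3, U row2=(0, 0, 3)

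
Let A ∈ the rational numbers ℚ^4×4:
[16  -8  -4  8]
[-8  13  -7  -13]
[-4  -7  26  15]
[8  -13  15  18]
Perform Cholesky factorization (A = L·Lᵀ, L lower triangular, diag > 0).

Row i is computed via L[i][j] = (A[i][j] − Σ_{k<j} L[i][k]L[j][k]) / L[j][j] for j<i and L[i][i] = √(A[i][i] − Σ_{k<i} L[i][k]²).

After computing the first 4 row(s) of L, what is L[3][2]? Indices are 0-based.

L[3][2] = 2

Step 1: L[0][0] = √(16) = 4.
  L[1][0] = (-8) / L[0][0] = -2.
Step 2: L[1][1] = √(9) = 3.
  L[2][0] = (-4) / L[0][0] = -1.
  L[2][1] = (-9) / L[1][1] = -3.
Step 3: L[2][2] = √(16) = 4.
  L[3][0] = (8) / L[0][0] = 2.
  L[3][1] = (-9) / L[1][1] = -3.
  L[3][2] = (8) / L[2][2] = 2.
Step 4: L[3][3] = √(1) = 1.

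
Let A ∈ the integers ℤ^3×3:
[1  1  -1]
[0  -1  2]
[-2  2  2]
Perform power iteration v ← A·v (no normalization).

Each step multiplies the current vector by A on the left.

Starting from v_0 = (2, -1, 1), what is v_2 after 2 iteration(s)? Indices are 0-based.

v_0 = (2, -1, 1).
v_1 = A·v_0 = (0, 3, -4).
v_2 = A·v_1 = (7, -11, -2).

v_2 = (7, -11, -2)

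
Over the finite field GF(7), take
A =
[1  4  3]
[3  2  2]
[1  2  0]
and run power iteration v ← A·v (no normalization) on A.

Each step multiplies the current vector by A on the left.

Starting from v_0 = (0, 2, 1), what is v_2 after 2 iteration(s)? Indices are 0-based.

v_0 = (0, 2, 1).
v_1 = A·v_0 = (4, 6, 4).
v_2 = A·v_1 = (5, 4, 2).

v_2 = (5, 4, 2)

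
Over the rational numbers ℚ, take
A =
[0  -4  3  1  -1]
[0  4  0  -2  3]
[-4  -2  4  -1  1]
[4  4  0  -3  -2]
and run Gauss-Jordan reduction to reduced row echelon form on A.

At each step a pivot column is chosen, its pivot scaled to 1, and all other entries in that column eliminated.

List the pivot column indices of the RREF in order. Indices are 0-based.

pivot(0,0): swap R0↔R2
pivot(0,0)=-4: scale R0 → (1, 1/2, -1, 1/4, -1/4)
  clear (3,0): R3 −= (4)R0 → (0, 2, 4, -4, -1)
pivot(1,1)=4: scale R1 → (0, 1, 0, -1/2, 3/4)
  clear (0,1): R0 −= (1/2)R1 → (1, 0, -1, 1/2, -5/8)
  clear (2,1): R2 −= (-4)R1 → (0, 0, 3, -1, 2)
  clear (3,1): R3 −= (2)R1 → (0, 0, 4, -3, -5/2)
pivot(2,2)=3: scale R2 → (0, 0, 1, -1/3, 2/3)
  clear (0,2): R0 −= (-1)R2 → (1, 0, 0, 1/6, 1/24)
  clear (3,2): R3 −= (4)R2 → (0, 0, 0, -5/3, -31/6)
pivot(3,3)=-5/3: scale R3 → (0, 0, 0, 1, 31/10)
  clear (0,3): R0 −= (1/6)R3 → (1, 0, 0, 0, -19/40)
  clear (1,3): R1 −= (-1/2)R3 → (0, 1, 0, 0, 23/10)
  clear (2,3): R2 −= (-1/3)R3 → (0, 0, 1, 0, 17/10)

pivot columns: 0, 1, 2, 3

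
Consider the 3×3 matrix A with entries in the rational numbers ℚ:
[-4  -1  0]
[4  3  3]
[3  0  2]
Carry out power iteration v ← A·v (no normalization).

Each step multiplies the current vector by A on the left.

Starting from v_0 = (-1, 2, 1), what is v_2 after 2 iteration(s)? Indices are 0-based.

v_2 = (-13, 20, 4)

v_0 = (-1, 2, 1).
v_1 = A·v_0 = (2, 5, -1).
v_2 = A·v_1 = (-13, 20, 4).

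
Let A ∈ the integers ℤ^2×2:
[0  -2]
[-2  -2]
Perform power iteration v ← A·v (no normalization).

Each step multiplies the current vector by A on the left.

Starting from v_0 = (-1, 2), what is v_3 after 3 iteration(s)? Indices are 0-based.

v_3 = (-24, -32)

v_0 = (-1, 2).
v_1 = A·v_0 = (-4, -2).
v_2 = A·v_1 = (4, 12).
v_3 = A·v_2 = (-24, -32).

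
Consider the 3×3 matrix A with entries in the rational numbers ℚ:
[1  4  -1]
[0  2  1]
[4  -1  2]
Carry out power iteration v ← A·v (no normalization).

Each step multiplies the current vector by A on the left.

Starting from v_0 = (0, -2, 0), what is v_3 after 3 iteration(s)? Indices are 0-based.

v_0 = (0, -2, 0).
v_1 = A·v_0 = (-8, -4, 2).
v_2 = A·v_1 = (-26, -6, -24).
v_3 = A·v_2 = (-26, -36, -146).

v_3 = (-26, -36, -146)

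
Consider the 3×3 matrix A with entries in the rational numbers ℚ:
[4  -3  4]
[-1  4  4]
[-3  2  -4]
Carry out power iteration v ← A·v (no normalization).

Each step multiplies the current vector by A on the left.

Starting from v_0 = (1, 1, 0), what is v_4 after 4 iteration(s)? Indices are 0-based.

v_4 = (-259, 341, 165)

v_0 = (1, 1, 0).
v_1 = A·v_0 = (1, 3, -1).
v_2 = A·v_1 = (-9, 7, 7).
v_3 = A·v_2 = (-29, 65, 13).
v_4 = A·v_3 = (-259, 341, 165).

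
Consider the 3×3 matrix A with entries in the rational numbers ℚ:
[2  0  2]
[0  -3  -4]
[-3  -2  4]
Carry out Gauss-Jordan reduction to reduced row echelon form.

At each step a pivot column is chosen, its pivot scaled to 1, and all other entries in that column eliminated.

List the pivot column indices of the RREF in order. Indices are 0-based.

step 1: normalize row 0 (÷2) = (1, 0, 1)
  row 2: subtract -3×row0 = (0, -2, 7)
step 2: normalize row 1 (÷-3) = (0, 1, 4/3)
  row 2: subtract -2×row1 = (0, 0, 29/3)
step 3: normalize row 2 (÷29/3) = (0, 0, 1)
  row 0: subtract 1×row2 = (1, 0, 0)
  row 1: subtract 4/3×row2 = (0, 1, 0)

pivot columns: 0, 1, 2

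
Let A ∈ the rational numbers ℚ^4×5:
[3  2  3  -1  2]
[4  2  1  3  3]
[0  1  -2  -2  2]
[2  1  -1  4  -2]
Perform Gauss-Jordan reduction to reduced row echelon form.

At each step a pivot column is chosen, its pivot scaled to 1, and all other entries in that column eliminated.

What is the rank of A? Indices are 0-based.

rank = 4

pivot(0,0)=3: scale R0 → (1, 2/3, 1, -1/3, 2/3)
  clear (1,0): R1 −= (4)R0 → (0, -2/3, -3, 13/3, 1/3)
  clear (3,0): R3 −= (2)R0 → (0, -1/3, -3, 14/3, -10/3)
pivot(1,1)=-2/3: scale R1 → (0, 1, 9/2, -13/2, -1/2)
  clear (0,1): R0 −= (2/3)R1 → (1, 0, -2, 4, 1)
  clear (2,1): R2 −= (1)R1 → (0, 0, -13/2, 9/2, 5/2)
  clear (3,1): R3 −= (-1/3)R1 → (0, 0, -3/2, 5/2, -7/2)
pivot(2,2)=-13/2: scale R2 → (0, 0, 1, -9/13, -5/13)
  clear (0,2): R0 −= (-2)R2 → (1, 0, 0, 34/13, 3/13)
  clear (1,2): R1 −= (9/2)R2 → (0, 1, 0, -44/13, 16/13)
  clear (3,2): R3 −= (-3/2)R2 → (0, 0, 0, 19/13, -53/13)
pivot(3,3)=19/13: scale R3 → (0, 0, 0, 1, -53/19)
  clear (0,3): R0 −= (34/13)R3 → (1, 0, 0, 0, 143/19)
  clear (1,3): R1 −= (-44/13)R3 → (0, 1, 0, 0, -156/19)
  clear (2,3): R2 −= (-9/13)R3 → (0, 0, 1, 0, -44/19)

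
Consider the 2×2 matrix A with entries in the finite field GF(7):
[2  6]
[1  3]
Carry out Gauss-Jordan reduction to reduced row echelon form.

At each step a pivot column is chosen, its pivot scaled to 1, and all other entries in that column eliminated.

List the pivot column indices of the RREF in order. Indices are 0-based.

pivot columns: 0

step 1: normalize row 0 (÷2) = (1, 3)
  row 1: subtract 1×row0 = (0, 0)
skip col 1 (zero from row 1)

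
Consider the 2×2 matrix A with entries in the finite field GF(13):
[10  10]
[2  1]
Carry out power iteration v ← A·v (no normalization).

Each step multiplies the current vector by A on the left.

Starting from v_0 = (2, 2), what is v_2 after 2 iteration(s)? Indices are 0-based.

v_2 = (5, 8)

v_0 = (2, 2).
v_1 = A·v_0 = (1, 6).
v_2 = A·v_1 = (5, 8).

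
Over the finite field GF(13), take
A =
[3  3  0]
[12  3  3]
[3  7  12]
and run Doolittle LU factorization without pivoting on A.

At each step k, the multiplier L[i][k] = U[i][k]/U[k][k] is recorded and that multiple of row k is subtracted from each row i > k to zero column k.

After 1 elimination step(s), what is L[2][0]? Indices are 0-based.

L[2][0] = 1

Step 1: pivot at (0,0) is 3.
  row1 ← row1 − (4)·row0  ⇒  L[1][0]=4, U row1=(0, 4, 3)
  row2 ← row2 − (1)·row0  ⇒  L[2][0]=1, U row2=(0, 4, 12)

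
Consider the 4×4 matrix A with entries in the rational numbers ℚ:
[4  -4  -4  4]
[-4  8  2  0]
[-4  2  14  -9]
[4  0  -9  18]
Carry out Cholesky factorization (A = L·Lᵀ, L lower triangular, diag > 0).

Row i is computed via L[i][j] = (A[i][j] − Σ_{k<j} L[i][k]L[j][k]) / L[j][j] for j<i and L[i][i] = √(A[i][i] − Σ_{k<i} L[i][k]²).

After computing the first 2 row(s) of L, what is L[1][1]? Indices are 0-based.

Step 1: L[0][0] = √(4) = 2.
  L[1][0] = (-4) / L[0][0] = -2.
Step 2: L[1][1] = √(4) = 2.

L[1][1] = 2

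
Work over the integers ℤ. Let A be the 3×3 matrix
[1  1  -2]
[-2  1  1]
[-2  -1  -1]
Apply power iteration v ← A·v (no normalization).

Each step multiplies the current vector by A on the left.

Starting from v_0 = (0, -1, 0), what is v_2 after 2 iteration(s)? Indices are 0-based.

v_0 = (0, -1, 0).
v_1 = A·v_0 = (-1, -1, 1).
v_2 = A·v_1 = (-4, 2, 2).

v_2 = (-4, 2, 2)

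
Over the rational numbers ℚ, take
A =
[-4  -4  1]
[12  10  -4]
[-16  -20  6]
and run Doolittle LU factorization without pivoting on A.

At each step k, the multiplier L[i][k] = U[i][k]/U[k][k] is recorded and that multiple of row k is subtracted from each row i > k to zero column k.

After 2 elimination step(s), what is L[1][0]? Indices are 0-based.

L[1][0] = -3

Step 1: pivot at (0,0) is -4.
  row1 ← row1 − (-3)·row0  ⇒  L[1][0]=-3, U row1=(0, -2, -1)
  row2 ← row2 − (4)·row0  ⇒  L[2][0]=4, U row2=(0, -4, 2)
Step 2: pivot at (1,1) is -2.
  row2 ← row2 − (2)·row1  ⇒  L[2][1]=2, U row2=(0, 0, 4)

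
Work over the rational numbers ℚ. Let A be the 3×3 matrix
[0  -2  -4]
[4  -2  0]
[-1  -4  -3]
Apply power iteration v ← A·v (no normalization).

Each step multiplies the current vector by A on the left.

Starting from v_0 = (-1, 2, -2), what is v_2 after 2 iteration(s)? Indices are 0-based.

v_2 = (20, 32, 31)

v_0 = (-1, 2, -2).
v_1 = A·v_0 = (4, -8, -1).
v_2 = A·v_1 = (20, 32, 31).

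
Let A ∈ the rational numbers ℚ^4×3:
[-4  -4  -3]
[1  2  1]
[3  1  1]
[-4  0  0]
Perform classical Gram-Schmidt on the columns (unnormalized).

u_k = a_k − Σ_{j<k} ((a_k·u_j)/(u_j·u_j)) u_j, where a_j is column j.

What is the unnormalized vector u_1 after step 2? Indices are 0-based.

Step 1: u_0 = a_0 = (-4, 1, 3, -4).
Step 2: u_1 = a_1 − (1/2)·u_0 = (-2, 3/2, -1/2, 2).

u_1 = (-2, 3/2, -1/2, 2)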